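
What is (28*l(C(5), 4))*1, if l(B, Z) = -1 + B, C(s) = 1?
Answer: 0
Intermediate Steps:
(28*l(C(5), 4))*1 = (28*(-1 + 1))*1 = (28*0)*1 = 0*1 = 0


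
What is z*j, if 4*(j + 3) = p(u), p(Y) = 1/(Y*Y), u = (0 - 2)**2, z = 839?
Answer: -160249/64 ≈ -2503.9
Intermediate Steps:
u = 4 (u = (-2)**2 = 4)
p(Y) = Y**(-2) (p(Y) = 1/(Y**2) = Y**(-2))
j = -191/64 (j = -3 + (1/4)/4**2 = -3 + (1/4)*(1/16) = -3 + 1/64 = -191/64 ≈ -2.9844)
z*j = 839*(-191/64) = -160249/64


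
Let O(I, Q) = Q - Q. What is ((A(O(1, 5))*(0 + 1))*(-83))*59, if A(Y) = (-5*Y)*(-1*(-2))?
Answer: 0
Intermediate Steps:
O(I, Q) = 0
A(Y) = -10*Y (A(Y) = -5*Y*2 = -10*Y)
((A(O(1, 5))*(0 + 1))*(-83))*59 = (((-10*0)*(0 + 1))*(-83))*59 = ((0*1)*(-83))*59 = (0*(-83))*59 = 0*59 = 0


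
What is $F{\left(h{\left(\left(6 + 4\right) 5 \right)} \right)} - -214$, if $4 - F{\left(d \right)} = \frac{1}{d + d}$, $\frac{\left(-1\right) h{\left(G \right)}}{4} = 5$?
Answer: $\frac{8721}{40} \approx 218.02$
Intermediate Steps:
$h{\left(G \right)} = -20$ ($h{\left(G \right)} = \left(-4\right) 5 = -20$)
$F{\left(d \right)} = 4 - \frac{1}{2 d}$ ($F{\left(d \right)} = 4 - \frac{1}{d + d} = 4 - \frac{1}{2 d}$)
$F{\left(h{\left(\left(6 + 4\right) 5 \right)} \right)} - -214 = \left(4 - \frac{1}{2 \left(-20\right)}\right) - -214 = \left(4 - - \frac{1}{40}\right) + 214 = \left(4 + \frac{1}{40}\right) + 214 = \frac{161}{40} + 214 = \frac{8721}{40}$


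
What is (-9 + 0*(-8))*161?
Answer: -1449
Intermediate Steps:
(-9 + 0*(-8))*161 = (-9 + 0)*161 = -9*161 = -1449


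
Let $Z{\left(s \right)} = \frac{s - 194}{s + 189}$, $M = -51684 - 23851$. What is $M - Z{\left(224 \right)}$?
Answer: $- \frac{31195985}{413} \approx -75535.0$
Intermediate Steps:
$M = -75535$ ($M = -51684 - 23851 = -75535$)
$Z{\left(s \right)} = \frac{-194 + s}{189 + s}$
$M - Z{\left(224 \right)} = -75535 - \frac{-194 + 224}{189 + 224} = -75535 - \frac{1}{413} \cdot 30 = -75535 - \frac{30}{413} = - \frac{31195985}{413}$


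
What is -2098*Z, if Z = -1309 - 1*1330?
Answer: 5536622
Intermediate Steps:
Z = -2639 (Z = -1309 - 1330 = -2639)
-2098*Z = -2098*(-2639) = 5536622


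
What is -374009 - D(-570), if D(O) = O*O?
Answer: -698909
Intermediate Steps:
D(O) = O**2
-374009 - D(-570) = -374009 - 1*(-570)**2 = -374009 - 1*324900 = -374009 - 324900 = -698909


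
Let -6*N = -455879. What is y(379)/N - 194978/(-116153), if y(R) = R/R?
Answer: 2167977380/1291505207 ≈ 1.6786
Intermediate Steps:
N = 455879/6 (N = -⅙*(-455879) = 455879/6 ≈ 75980.)
y(R) = 1
y(379)/N - 194978/(-116153) = 1/(455879/6) - 194978/(-116153) = 1*(6/455879) - 194978*(-1/116153) = 6/455879 + 194978/116153 = 2167977380/1291505207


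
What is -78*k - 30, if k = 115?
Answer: -9000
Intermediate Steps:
-78*k - 30 = -78*115 - 30 = -8970 - 30 = -9000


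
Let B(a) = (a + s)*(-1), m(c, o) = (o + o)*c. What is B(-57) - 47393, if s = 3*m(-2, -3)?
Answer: -47372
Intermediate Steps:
m(c, o) = 2*c*o (m(c, o) = (2*o)*c = 2*c*o)
s = 36 (s = 3*(2*(-2)*(-3)) = 3*12 = 36)
B(a) = -36 - a (B(a) = (a + 36)*(-1) = (36 + a)*(-1) = -36 - a)
B(-57) - 47393 = (-36 - 1*(-57)) - 47393 = (-36 + 57) - 47393 = 21 - 47393 = -47372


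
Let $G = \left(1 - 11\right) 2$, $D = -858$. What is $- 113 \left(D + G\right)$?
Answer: $99214$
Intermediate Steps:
$G = -20$ ($G = \left(-10\right) 2 = -20$)
$- 113 \left(D + G\right) = - 113 \left(-858 - 20\right) = \left(-113\right) \left(-878\right) = 99214$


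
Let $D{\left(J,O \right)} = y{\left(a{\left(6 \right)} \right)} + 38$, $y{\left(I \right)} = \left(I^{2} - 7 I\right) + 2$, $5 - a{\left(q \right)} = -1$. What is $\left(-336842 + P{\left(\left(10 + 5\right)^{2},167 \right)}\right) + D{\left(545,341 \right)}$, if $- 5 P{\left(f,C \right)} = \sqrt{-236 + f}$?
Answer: $-336808 - \frac{i \sqrt{11}}{5} \approx -3.3681 \cdot 10^{5} - 0.66333 i$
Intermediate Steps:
$a{\left(q \right)} = 6$ ($a{\left(q \right)} = 5 - -1 = 5 + 1 = 6$)
$y{\left(I \right)} = 2 + I^{2} - 7 I$
$D{\left(J,O \right)} = 34$ ($D{\left(J,O \right)} = \left(2 + 6^{2} - 42\right) + 38 = \left(2 + 36 - 42\right) + 38 = -4 + 38 = 34$)
$P{\left(f,C \right)} = - \frac{\sqrt{-236 + f}}{5}$
$\left(-336842 + P{\left(\left(10 + 5\right)^{2},167 \right)}\right) + D{\left(545,341 \right)} = \left(-336842 - \frac{\sqrt{-236 + \left(10 + 5\right)^{2}}}{5}\right) + 34 = \left(-336842 - \frac{\sqrt{-236 + 15^{2}}}{5}\right) + 34 = \left(-336842 - \frac{\sqrt{-236 + 225}}{5}\right) + 34 = \left(-336842 - \frac{\sqrt{-11}}{5}\right) + 34 = \left(-336842 - \frac{i \sqrt{11}}{5}\right) + 34 = -336808 - \frac{i \sqrt{11}}{5}$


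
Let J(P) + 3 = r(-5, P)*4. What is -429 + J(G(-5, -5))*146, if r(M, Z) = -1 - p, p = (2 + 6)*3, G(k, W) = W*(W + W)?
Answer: -15467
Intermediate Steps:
G(k, W) = 2*W**2 (G(k, W) = W*(2*W) = 2*W**2)
p = 24 (p = 8*3 = 24)
r(M, Z) = -25 (r(M, Z) = -1 - 1*24 = -1 - 24 = -25)
J(P) = -103 (J(P) = -3 - 25*4 = -3 - 100 = -103)
-429 + J(G(-5, -5))*146 = -429 - 103*146 = -429 - 15038 = -15467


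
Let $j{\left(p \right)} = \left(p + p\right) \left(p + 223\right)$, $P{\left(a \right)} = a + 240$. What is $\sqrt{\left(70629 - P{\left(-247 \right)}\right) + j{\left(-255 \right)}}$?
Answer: $2 \sqrt{21739} \approx 294.88$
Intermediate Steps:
$P{\left(a \right)} = 240 + a$
$j{\left(p \right)} = 2 p \left(223 + p\right)$
$\sqrt{\left(70629 - P{\left(-247 \right)}\right) + j{\left(-255 \right)}} = \sqrt{\left(70629 - \left(240 - 247\right)\right) + 2 \left(-255\right) \left(223 - 255\right)} = \sqrt{\left(70629 - -7\right) + 2 \left(-255\right) \left(-32\right)} = \sqrt{\left(70629 + 7\right) + 16320} = \sqrt{70636 + 16320} = \sqrt{86956} = 2 \sqrt{21739}$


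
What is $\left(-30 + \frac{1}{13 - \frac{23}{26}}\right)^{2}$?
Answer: $\frac{88811776}{99225} \approx 895.05$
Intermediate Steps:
$\left(-30 + \frac{1}{13 - \frac{23}{26}}\right)^{2} = \left(-30 + \frac{1}{\frac{315}{26}}\right)^{2} = \left(-30 + \frac{26}{315}\right)^{2} = \left(- \frac{9424}{315}\right)^{2} = \frac{88811776}{99225}$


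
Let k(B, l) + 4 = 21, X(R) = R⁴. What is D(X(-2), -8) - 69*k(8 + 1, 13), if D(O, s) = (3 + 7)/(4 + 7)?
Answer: -12893/11 ≈ -1172.1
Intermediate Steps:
D(O, s) = 10/11
k(B, l) = 17 (k(B, l) = -4 + 21 = 17)
D(X(-2), -8) - 69*k(8 + 1, 13) = 10/11 - 69*17 = 10/11 - 1173 = -12893/11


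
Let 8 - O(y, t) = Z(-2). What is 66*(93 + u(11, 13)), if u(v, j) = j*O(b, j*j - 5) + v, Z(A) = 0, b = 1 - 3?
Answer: 13728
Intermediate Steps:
b = -2
O(y, t) = 8 (O(y, t) = 8 - 1*0 = 8 + 0 = 8)
u(v, j) = v + 8*j (u(v, j) = j*8 + v = 8*j + v = v + 8*j)
66*(93 + u(11, 13)) = 66*(93 + (11 + 8*13)) = 66*(93 + (11 + 104)) = 66*(93 + 115) = 66*208 = 13728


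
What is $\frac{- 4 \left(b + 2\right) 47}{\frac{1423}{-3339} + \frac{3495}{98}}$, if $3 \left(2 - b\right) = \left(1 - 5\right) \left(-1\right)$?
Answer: $- \frac{23435328}{1647193} \approx -14.227$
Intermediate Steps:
$b = \frac{2}{3}$ ($b = 2 - \frac{\left(1 - 5\right) \left(-1\right)}{3} = 2 - \frac{\left(-4\right) \left(-1\right)}{3} = 2 - \frac{4}{3} = \frac{2}{3} \approx 0.66667$)
$\frac{- 4 \left(b + 2\right) 47}{\frac{1423}{-3339} + \frac{3495}{98}} = \frac{- 4 \left(\frac{2}{3} + 2\right) 47}{\frac{1423}{-3339} + \frac{3495}{98}} = \frac{\left(-4\right) \frac{8}{3} \cdot 47}{1423 \left(- \frac{1}{3339}\right) + 3495 \cdot \frac{1}{98}} = \frac{\left(- \frac{32}{3}\right) 47}{- \frac{1423}{3339} + \frac{3495}{98}} = - \frac{1504}{3 \cdot \frac{1647193}{46746}} = \left(- \frac{1504}{3}\right) \frac{46746}{1647193} = - \frac{23435328}{1647193}$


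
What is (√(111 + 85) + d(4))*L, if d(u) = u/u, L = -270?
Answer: -4050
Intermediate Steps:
d(u) = 1
(√(111 + 85) + d(4))*L = (√(111 + 85) + 1)*(-270) = (√196 + 1)*(-270) = (14 + 1)*(-270) = 15*(-270) = -4050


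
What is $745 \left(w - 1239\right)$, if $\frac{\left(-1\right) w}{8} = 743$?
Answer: $-5351335$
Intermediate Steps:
$w = -5944$ ($w = \left(-8\right) 743 = -5944$)
$745 \left(w - 1239\right) = 745 \left(-5944 - 1239\right) = 745 \left(-7183\right) = -5351335$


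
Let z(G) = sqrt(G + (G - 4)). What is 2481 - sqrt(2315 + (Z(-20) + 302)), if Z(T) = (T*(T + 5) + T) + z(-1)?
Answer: 2481 - sqrt(2897 + I*sqrt(6)) ≈ 2427.2 - 0.022755*I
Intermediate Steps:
z(G) = sqrt(-4 + 2*G) (z(G) = sqrt(G + (-4 + G)) = sqrt(-4 + 2*G))
Z(T) = T + I*sqrt(6) + T*(5 + T) (Z(T) = (T*(T + 5) + T) + sqrt(-4 + 2*(-1)) = (T*(5 + T) + T) + sqrt(-4 - 2) = (T + T*(5 + T)) + sqrt(-6) = (T + T*(5 + T)) + I*sqrt(6) = T + I*sqrt(6) + T*(5 + T))
2481 - sqrt(2315 + (Z(-20) + 302)) = 2481 - sqrt(2315 + (((-20)**2 + 6*(-20) + I*sqrt(6)) + 302)) = 2481 - sqrt(2315 + ((400 - 120 + I*sqrt(6)) + 302)) = 2481 - sqrt(2315 + ((280 + I*sqrt(6)) + 302)) = 2481 - sqrt(2315 + (582 + I*sqrt(6))) = 2481 - sqrt(2897 + I*sqrt(6))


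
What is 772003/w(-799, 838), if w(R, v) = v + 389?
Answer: 772003/1227 ≈ 629.18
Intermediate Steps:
w(R, v) = 389 + v
772003/w(-799, 838) = 772003/(389 + 838) = 772003/1227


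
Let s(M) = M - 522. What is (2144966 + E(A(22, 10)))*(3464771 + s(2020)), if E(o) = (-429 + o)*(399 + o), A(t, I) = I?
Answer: 6841011167055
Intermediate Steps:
s(M) = -522 + M
(2144966 + E(A(22, 10)))*(3464771 + s(2020)) = (2144966 + (-171171 + 10² - 30*10))*(3464771 + (-522 + 2020)) = (2144966 + (-171171 + 100 - 300))*(3464771 + 1498) = (2144966 - 171371)*3466269 = 1973595*3466269 = 6841011167055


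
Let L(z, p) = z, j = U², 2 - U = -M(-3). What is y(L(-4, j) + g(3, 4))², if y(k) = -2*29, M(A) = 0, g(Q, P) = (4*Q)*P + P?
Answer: 3364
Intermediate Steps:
g(Q, P) = P + 4*P*Q (g(Q, P) = 4*P*Q + P = P + 4*P*Q)
U = 2 (U = 2 - (-1)*0 = 2 - 1*0 = 2 + 0 = 2)
j = 4 (j = 2² = 4)
y(k) = -58
y(L(-4, j) + g(3, 4))² = (-58)² = 3364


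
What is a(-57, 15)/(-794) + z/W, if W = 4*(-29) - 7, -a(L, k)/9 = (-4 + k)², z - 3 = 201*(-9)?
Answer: 522637/32554 ≈ 16.054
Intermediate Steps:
z = -1806 (z = 3 + 201*(-9) = 3 - 1809 = -1806)
a(L, k) = -9*(-4 + k)²
W = -123 (W = -116 - 7 = -123)
a(-57, 15)/(-794) + z/W = -9*(-4 + 15)²/(-794) - 1806/(-123) = -9*11²*(-1/794) - 1806*(-1/123) = -9*121*(-1/794) + 602/41 = -1089*(-1/794) + 602/41 = 1089/794 + 602/41 = 522637/32554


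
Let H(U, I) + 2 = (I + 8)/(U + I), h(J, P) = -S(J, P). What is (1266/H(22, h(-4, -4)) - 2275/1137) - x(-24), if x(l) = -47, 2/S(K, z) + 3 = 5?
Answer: -4062506/5685 ≈ -714.60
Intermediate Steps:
S(K, z) = 1 (S(K, z) = 2/(-3 + 5) = 2/2 = 2*(1/2) = 1)
h(J, P) = -1 (h(J, P) = -1*1 = -1)
H(U, I) = -2 + (8 + I)/(I + U) (H(U, I) = -2 + (I + 8)/(U + I) = -2 + (8 + I)/(I + U))
(1266/H(22, h(-4, -4)) - 2275/1137) - x(-24) = (1266/(((8 - 1*(-1) - 2*22)/(-1 + 22))) - 2275/1137) - 1*(-47) = (1266/(((8 + 1 - 44)/21)) - 2275*1/1137) + 47 = (1266/(((1/21)*(-35))) - 2275/1137) + 47 = (1266/(-5/3) - 2275/1137) + 47 = (1266*(-3/5) - 2275/1137) + 47 = (-3798/5 - 2275/1137) + 47 = -4329701/5685 + 47 = -4062506/5685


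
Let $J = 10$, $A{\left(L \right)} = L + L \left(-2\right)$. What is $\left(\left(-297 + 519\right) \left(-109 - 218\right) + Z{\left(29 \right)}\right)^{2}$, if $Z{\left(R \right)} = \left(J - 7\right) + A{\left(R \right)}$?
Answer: $5273664400$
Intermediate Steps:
$A{\left(L \right)} = - L$ ($A{\left(L \right)} = L - 2 L = - L$)
$Z{\left(R \right)} = 3 - R$ ($Z{\left(R \right)} = \left(10 - 7\right) - R = 3 - R$)
$\left(\left(-297 + 519\right) \left(-109 - 218\right) + Z{\left(29 \right)}\right)^{2} = \left(\left(-297 + 519\right) \left(-109 - 218\right) + \left(3 - 29\right)\right)^{2} = \left(222 \left(-327\right) + \left(3 - 29\right)\right)^{2} = \left(-72594 - 26\right)^{2} = \left(-72620\right)^{2} = 5273664400$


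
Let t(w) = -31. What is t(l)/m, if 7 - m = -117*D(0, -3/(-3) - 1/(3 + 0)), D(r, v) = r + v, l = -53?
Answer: -31/85 ≈ -0.36471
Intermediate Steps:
m = 85 (m = 7 - (-117)*(0 + (-3/(-3) - 1/(3 + 0))) = 7 - (-117)*(0 + (-3*(-⅓) - 1/3)) = 7 - (-117)*(0 + (1 - 1*⅓)) = 7 - (-117)*(0 + (1 - ⅓)) = 7 - (-117)*(0 + ⅔) = 7 - (-117)*2/3 = 7 - 1*(-78) = 7 + 78 = 85)
t(l)/m = -31/85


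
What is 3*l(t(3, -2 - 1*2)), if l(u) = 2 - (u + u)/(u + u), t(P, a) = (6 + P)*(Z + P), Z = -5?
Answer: 3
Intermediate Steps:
t(P, a) = (-5 + P)*(6 + P) (t(P, a) = (6 + P)*(-5 + P) = (-5 + P)*(6 + P))
l(u) = 1 (l(u) = 2 - 2*u/(2*u) = 2 - 2*u*1/(2*u) = 2 - 1*1 = 2 - 1 = 1)
3*l(t(3, -2 - 1*2)) = 3*1 = 3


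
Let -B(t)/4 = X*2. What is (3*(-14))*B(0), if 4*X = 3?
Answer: 252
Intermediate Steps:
X = ¾ (X = (¼)*3 = ¾ ≈ 0.75000)
B(t) = -6 (B(t) = -3*2 = -4*3/2 = -6)
(3*(-14))*B(0) = (3*(-14))*(-6) = -42*(-6) = 252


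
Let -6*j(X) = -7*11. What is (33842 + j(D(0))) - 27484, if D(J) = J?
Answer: 38225/6 ≈ 6370.8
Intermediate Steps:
j(X) = 77/6 (j(X) = -(-7)*11/6 = -⅙*(-77) = 77/6)
(33842 + j(D(0))) - 27484 = (33842 + 77/6) - 27484 = 203129/6 - 27484 = 38225/6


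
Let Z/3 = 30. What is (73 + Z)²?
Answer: 26569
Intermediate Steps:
Z = 90 (Z = 3*30 = 90)
(73 + Z)² = (73 + 90)² = 163² = 26569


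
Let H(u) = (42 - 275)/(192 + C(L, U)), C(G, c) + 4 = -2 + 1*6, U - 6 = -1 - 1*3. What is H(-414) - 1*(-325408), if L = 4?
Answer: 62478103/192 ≈ 3.2541e+5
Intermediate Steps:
U = 2 (U = 6 + (-1 - 1*3) = 6 + (-1 - 3) = 6 - 4 = 2)
C(G, c) = 0 (C(G, c) = -4 + (-2 + 1*6) = -4 + (-2 + 6) = -4 + 4 = 0)
H(u) = -233/192 (H(u) = (42 - 275)/(192 + 0) = -233/192)
H(-414) - 1*(-325408) = -233/192 - 1*(-325408) = -233/192 + 325408 = 62478103/192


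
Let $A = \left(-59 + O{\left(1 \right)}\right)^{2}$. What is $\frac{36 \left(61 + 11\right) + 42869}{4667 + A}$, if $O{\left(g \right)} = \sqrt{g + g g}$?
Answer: $\frac{185253575}{33197326} + \frac{2682199 \sqrt{2}}{33197326} \approx 5.6946$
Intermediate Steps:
$O{\left(g \right)} = \sqrt{g + g^{2}}$
$A = \left(-59 + \sqrt{2}\right)^{2}$ ($A = \left(-59 + \sqrt{1 \left(1 + 1\right)}\right)^{2} = \left(-59 + \sqrt{1 \cdot 2}\right)^{2} = \left(-59 + \sqrt{2}\right)^{2} \approx 3316.1$)
$\frac{36 \left(61 + 11\right) + 42869}{4667 + A} = \frac{36 \left(61 + 11\right) + 42869}{4667 + \left(59 - \sqrt{2}\right)^{2}} = \frac{36 \cdot 72 + 42869}{4667 + \left(59 - \sqrt{2}\right)^{2}} = \frac{2592 + 42869}{4667 + \left(59 - \sqrt{2}\right)^{2}} = \frac{45461}{4667 + \left(59 - \sqrt{2}\right)^{2}}$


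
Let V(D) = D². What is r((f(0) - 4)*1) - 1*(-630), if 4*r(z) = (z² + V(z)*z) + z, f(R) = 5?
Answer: 2523/4 ≈ 630.75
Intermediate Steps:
r(z) = z/4 + z²/4 + z³/4 (r(z) = ((z² + z²*z) + z)/4 = ((z² + z³) + z)/4 = (z + z² + z³)/4 = z/4 + z²/4 + z³/4)
r((f(0) - 4)*1) - 1*(-630) = ((5 - 4)*1)*(1 + (5 - 4)*1 + ((5 - 4)*1)²)/4 - 1*(-630) = (1*1)*(1 + 1*1 + (1*1)²)/4 + 630 = (¼)*1*(1 + 1 + 1²) + 630 = (¼)*1*(1 + 1 + 1) + 630 = (¼)*1*3 + 630 = ¾ + 630 = 2523/4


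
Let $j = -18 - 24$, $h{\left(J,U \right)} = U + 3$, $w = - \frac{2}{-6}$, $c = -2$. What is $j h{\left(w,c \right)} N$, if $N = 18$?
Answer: $-756$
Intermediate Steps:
$w = \frac{1}{3}$ ($w = \left(-2\right) \left(- \frac{1}{6}\right) = \frac{1}{3} \approx 0.33333$)
$h{\left(J,U \right)} = 3 + U$
$j = -42$ ($j = -18 - 24 = -42$)
$j h{\left(w,c \right)} N = - 42 \left(3 - 2\right) 18 = \left(-42\right) 1 \cdot 18 = \left(-42\right) 18 = -756$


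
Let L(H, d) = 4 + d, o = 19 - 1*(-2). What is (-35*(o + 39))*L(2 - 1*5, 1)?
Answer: -10500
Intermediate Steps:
o = 21 (o = 19 + 2 = 21)
(-35*(o + 39))*L(2 - 1*5, 1) = (-35*(21 + 39))*(4 + 1) = -35*60*5 = -2100*5 = -10500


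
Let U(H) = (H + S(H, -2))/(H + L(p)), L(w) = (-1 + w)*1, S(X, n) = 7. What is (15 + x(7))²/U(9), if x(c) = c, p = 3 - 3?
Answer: 242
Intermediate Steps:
p = 0
L(w) = -1 + w
U(H) = (7 + H)/(-1 + H) (U(H) = (H + 7)/(H + (-1 + 0)) = (7 + H)/(H - 1) = (7 + H)/(-1 + H))
(15 + x(7))²/U(9) = (15 + 7)²/(((7 + 9)/(-1 + 9))) = 22²/((16/8)) = 484/(((⅛)*16)) = 484/2 = 484*(½) = 242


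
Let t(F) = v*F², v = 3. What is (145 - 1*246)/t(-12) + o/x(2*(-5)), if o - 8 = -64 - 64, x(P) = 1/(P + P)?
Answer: 1036699/432 ≈ 2399.8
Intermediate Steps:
t(F) = 3*F²
x(P) = 1/(2*P)
o = -120 (o = 8 + (-64 - 64) = 8 - 128 = -120)
(145 - 1*246)/t(-12) + o/x(2*(-5)) = (145 - 1*246)/((3*(-12)²)) - 120/(1/(2*((2*(-5))))) = (145 - 246)/((3*144)) - 120/((½)/(-10)) = -101/432 - 120/((½)*(-⅒)) = -101*1/432 - 120/(-1/20) = -101/432 - 120*(-20) = -101/432 + 2400 = 1036699/432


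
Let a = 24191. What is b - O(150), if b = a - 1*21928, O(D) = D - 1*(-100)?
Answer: 2013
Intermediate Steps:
O(D) = 100 + D (O(D) = D + 100 = 100 + D)
b = 2263 (b = 24191 - 1*21928 = 24191 - 21928 = 2263)
b - O(150) = 2263 - (100 + 150) = 2263 - 1*250 = 2263 - 250 = 2013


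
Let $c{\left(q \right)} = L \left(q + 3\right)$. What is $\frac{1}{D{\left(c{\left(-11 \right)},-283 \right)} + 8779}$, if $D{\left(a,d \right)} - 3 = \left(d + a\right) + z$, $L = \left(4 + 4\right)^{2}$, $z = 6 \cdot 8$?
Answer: $\frac{1}{8035} \approx 0.00012446$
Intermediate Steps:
$z = 48$
$L = 64$ ($L = 8^{2} = 64$)
$c{\left(q \right)} = 192 + 64 q$ ($c{\left(q \right)} = 64 \left(q + 3\right) = 64 \left(3 + q\right) = 192 + 64 q$)
$D{\left(a,d \right)} = 51 + a + d$ ($D{\left(a,d \right)} = 3 + \left(\left(d + a\right) + 48\right) = 3 + \left(\left(a + d\right) + 48\right) = 3 + \left(48 + a + d\right) = 51 + a + d$)
$\frac{1}{D{\left(c{\left(-11 \right)},-283 \right)} + 8779} = \frac{1}{\left(51 + \left(192 + 64 \left(-11\right)\right) - 283\right) + 8779} = \frac{1}{\left(51 + \left(192 - 704\right) - 283\right) + 8779} = \frac{1}{\left(51 - 512 - 283\right) + 8779} = \frac{1}{-744 + 8779} = \frac{1}{8035}$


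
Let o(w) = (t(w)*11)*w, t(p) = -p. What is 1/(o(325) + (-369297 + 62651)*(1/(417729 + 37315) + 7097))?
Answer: -227522/495412895748637 ≈ -4.5926e-10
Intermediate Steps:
o(w) = -11*w**2 (o(w) = (-w*11)*w = (-11*w)*w = -11*w**2)
1/(o(325) + (-369297 + 62651)*(1/(417729 + 37315) + 7097)) = 1/(-11*325**2 + (-369297 + 62651)*(1/(417729 + 37315) + 7097)) = 1/(-11*105625 - 306646*(1/455044 + 7097)) = 1/(-1161875 - 306646*(1/455044 + 7097)) = 1/(-1161875 - 306646*3229447269/455044) = 1/(-1161875 - 495148543624887/227522) = 1/(-495412895748637/227522) = -227522/495412895748637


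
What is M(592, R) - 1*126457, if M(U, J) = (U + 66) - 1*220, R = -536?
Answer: -126019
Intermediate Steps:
M(U, J) = -154 + U (M(U, J) = (66 + U) - 220 = -154 + U)
M(592, R) - 1*126457 = (-154 + 592) - 1*126457 = 438 - 126457 = -126019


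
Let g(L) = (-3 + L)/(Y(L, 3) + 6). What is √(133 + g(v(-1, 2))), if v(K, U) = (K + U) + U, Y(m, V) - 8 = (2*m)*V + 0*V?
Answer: √133 ≈ 11.533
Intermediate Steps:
Y(m, V) = 8 + 2*V*m (Y(m, V) = 8 + ((2*m)*V + 0*V) = 8 + (2*V*m + 0) = 8 + 2*V*m)
v(K, U) = K + 2*U
g(L) = (-3 + L)/(14 + 6*L) (g(L) = (-3 + L)/((8 + 2*3*L) + 6) = (-3 + L)/((8 + 6*L) + 6) = (-3 + L)/(14 + 6*L))
√(133 + g(v(-1, 2))) = √(133 + (-3 + (-1 + 2*2))/(2*(7 + 3*(-1 + 2*2)))) = √(133 + (-3 + (-1 + 4))/(2*(7 + 3*(-1 + 4)))) = √(133 + (-3 + 3)/(2*(7 + 3*3))) = √(133 + (½)*0/(7 + 9)) = √(133 + (½)*0/16) = √(133 + (½)*(1/16)*0) = √(133 + 0) = √133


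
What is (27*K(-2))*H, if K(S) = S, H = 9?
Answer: -486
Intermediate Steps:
(27*K(-2))*H = (27*(-2))*9 = -54*9 = -486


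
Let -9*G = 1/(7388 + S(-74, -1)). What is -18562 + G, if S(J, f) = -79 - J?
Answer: -1233389215/66447 ≈ -18562.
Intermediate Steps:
G = -1/66447 (G = -1/(9*(7388 + (-79 - 1*(-74)))) = -1/(9*(7388 + (-79 + 74))) = -1/(9*(7388 - 5)) = -1/9/7383 = -1/9*1/7383 = -1/66447 ≈ -1.5050e-5)
-18562 + G = -18562 - 1/66447 = -1233389215/66447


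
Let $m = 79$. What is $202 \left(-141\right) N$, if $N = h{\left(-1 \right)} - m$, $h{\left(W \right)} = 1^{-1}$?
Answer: $2221596$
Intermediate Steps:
$h{\left(W \right)} = 1$
$N = -78$ ($N = 1 - 79 = -78$)
$202 \left(-141\right) N = 202 \left(-141\right) \left(-78\right) = \left(-28482\right) \left(-78\right) = 2221596$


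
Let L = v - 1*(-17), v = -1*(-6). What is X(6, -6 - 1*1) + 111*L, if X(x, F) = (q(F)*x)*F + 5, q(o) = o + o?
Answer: 3146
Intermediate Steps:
v = 6
L = 23 (L = 6 - 1*(-17) = 6 + 17 = 23)
q(o) = 2*o
X(x, F) = 5 + 2*x*F**2 (X(x, F) = ((2*F)*x)*F + 5 = (2*F*x)*F + 5 = 2*x*F**2 + 5 = 5 + 2*x*F**2)
X(6, -6 - 1*1) + 111*L = (5 + 2*6*(-6 - 1*1)**2) + 111*23 = (5 + 2*6*(-6 - 1)**2) + 2553 = (5 + 2*6*(-7)**2) + 2553 = (5 + 2*6*49) + 2553 = (5 + 588) + 2553 = 593 + 2553 = 3146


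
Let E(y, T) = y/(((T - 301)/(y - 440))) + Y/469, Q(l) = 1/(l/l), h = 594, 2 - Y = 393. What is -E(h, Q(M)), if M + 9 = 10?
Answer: 3584962/11725 ≈ 305.75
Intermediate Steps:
M = 1 (M = -9 + 10 = 1)
Y = -391 (Y = 2 - 1*393 = 2 - 393 = -391)
Q(l) = 1 (Q(l) = 1/1 = 1)
E(y, T) = -391/469 + y*(-440 + y)/(-301 + T) (E(y, T) = y/(((T - 301)/(y - 440))) - 391/469 = y/(((-301 + T)/(-440 + y))) - 391*1/469 = y/(((-301 + T)/(-440 + y))) - 391/469 = y*((-440 + y)/(-301 + T)) - 391/469 = y*(-440 + y)/(-301 + T) - 391/469 = -391/469 + y*(-440 + y)/(-301 + T))
-E(h, Q(M)) = -(117691 - 206360*594 - 391*1 + 469*594²)/(469*(-301 + 1)) = -(117691 - 122577840 - 391 + 469*352836)/(469*(-300)) = -(-1)*(117691 - 122577840 - 391 + 165480084)/(469*300) = -(-1)*43019544/(469*300) = -1*(-3584962/11725) = 3584962/11725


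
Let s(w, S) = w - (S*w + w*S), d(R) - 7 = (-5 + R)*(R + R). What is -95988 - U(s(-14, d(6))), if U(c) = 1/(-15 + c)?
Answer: -48281965/503 ≈ -95988.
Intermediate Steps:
d(R) = 7 + 2*R*(-5 + R) (d(R) = 7 + (-5 + R)*(R + R) = 7 + (-5 + R)*(2*R) = 7 + 2*R*(-5 + R))
s(w, S) = w - 2*S*w (s(w, S) = w - (S*w + S*w) = w - 2*S*w)
-95988 - U(s(-14, d(6))) = -95988 - 1/(-15 - 14*(1 - 2*(7 - 10*6 + 2*6²))) = -95988 - 1/(-15 - 14*(1 - 2*(7 - 60 + 2*36))) = -95988 - 1/(-15 - 14*(1 - 2*(7 - 60 + 72))) = -95988 - 1/(-15 - 14*(1 - 2*19)) = -95988 - 1/(-15 - 14*(1 - 38)) = -95988 - 1/(-15 - 14*(-37)) = -95988 - 1/(-15 + 518) = -95988 - 1/503 = -48281965/503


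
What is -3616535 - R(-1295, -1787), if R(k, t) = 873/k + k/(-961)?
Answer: -4500760562897/1244495 ≈ -3.6165e+6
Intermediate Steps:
R(k, t) = 873/k - k/961 (R(k, t) = 873/k + k*(-1/961) = 873/k - k/961)
-3616535 - R(-1295, -1787) = -3616535 - (873/(-1295) - 1/961*(-1295)) = -3616535 - (873*(-1/1295) + 1295/961) = -3616535 - (-873/1295 + 1295/961) = -3616535 - 1*838072/1244495 = -3616535 - 838072/1244495 = -4500760562897/1244495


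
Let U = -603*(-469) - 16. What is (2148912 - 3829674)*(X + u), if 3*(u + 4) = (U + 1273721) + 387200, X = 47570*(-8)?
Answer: -449334913080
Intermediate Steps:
U = 282791 (U = 282807 - 16 = 282791)
X = -380560
u = 647900 (u = -4 + ((282791 + 1273721) + 387200)/3 = -4 + (1556512 + 387200)/3 = -4 + (1/3)*1943712 = -4 + 647904 = 647900)
(2148912 - 3829674)*(X + u) = (2148912 - 3829674)*(-380560 + 647900) = -1680762*267340 = -449334913080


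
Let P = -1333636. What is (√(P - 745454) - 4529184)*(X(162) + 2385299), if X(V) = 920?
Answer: -10807624915296 + 7158657*I*√231010 ≈ -1.0808e+13 + 3.4407e+9*I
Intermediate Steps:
(√(P - 745454) - 4529184)*(X(162) + 2385299) = (√(-1333636 - 745454) - 4529184)*(920 + 2385299) = (√(-2079090) - 4529184)*2386219 = (3*I*√231010 - 4529184)*2386219 = (-4529184 + 3*I*√231010)*2386219 = -10807624915296 + 7158657*I*√231010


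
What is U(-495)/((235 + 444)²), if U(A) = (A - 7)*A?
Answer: 248490/461041 ≈ 0.53898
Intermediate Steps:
U(A) = A*(-7 + A) (U(A) = (-7 + A)*A = A*(-7 + A))
U(-495)/((235 + 444)²) = (-495*(-7 - 495))/((235 + 444)²) = (-495*(-502))/(679²) = 248490/461041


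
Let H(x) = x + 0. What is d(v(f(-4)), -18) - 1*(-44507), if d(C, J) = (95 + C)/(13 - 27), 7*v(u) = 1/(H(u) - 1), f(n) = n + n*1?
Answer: 19624595/441 ≈ 44500.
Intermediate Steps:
H(x) = x
f(n) = 2*n (f(n) = n + n = 2*n)
v(u) = 1/(7*(-1 + u)) (v(u) = 1/(7*(u - 1)) = 1/(7*(-1 + u)))
d(C, J) = -95/14 - C/14 (d(C, J) = (95 + C)/(-14) = (95 + C)*(-1/14) = -95/14 - C/14)
d(v(f(-4)), -18) - 1*(-44507) = (-95/14 - 1/(98*(-1 + 2*(-4)))) - 1*(-44507) = (-95/14 - 1/(98*(-1 - 8))) + 44507 = (-95/14 - 1/(98*(-9))) + 44507 = (-95/14 - (-1)/(98*9)) + 44507 = (-95/14 - 1/14*(-1/63)) + 44507 = (-95/14 + 1/882) + 44507 = -2992/441 + 44507 = 19624595/441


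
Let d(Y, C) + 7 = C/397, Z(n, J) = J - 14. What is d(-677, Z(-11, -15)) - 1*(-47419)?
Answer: 18822535/397 ≈ 47412.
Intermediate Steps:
Z(n, J) = -14 + J
d(Y, C) = -7 + C/397
d(-677, Z(-11, -15)) - 1*(-47419) = (-7 + (-14 - 15)/397) - 1*(-47419) = (-7 + (1/397)*(-29)) + 47419 = (-7 - 29/397) + 47419 = -2808/397 + 47419 = 18822535/397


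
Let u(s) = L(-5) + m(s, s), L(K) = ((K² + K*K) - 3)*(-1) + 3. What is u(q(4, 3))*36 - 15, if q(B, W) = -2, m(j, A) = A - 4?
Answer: -1815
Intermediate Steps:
m(j, A) = -4 + A
L(K) = 6 - 2*K² (L(K) = ((K² + K²) - 3)*(-1) + 3 = (2*K² - 3)*(-1) + 3 = (-3 + 2*K²)*(-1) + 3 = (3 - 2*K²) + 3 = 6 - 2*K²)
u(s) = -48 + s (u(s) = (6 - 2*(-5)²) + (-4 + s) = (6 - 2*25) + (-4 + s) = (6 - 50) + (-4 + s) = -44 + (-4 + s) = -48 + s)
u(q(4, 3))*36 - 15 = (-48 - 2)*36 - 15 = -50*36 - 15 = -1800 - 15 = -1815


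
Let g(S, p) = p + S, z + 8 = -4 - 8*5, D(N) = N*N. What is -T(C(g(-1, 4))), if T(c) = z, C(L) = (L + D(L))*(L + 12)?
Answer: 52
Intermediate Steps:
D(N) = N**2
z = -52 (z = -8 + (-4 - 8*5) = -8 + (-4 - 40) = -8 - 44 = -52)
g(S, p) = S + p
C(L) = (12 + L)*(L + L**2) (C(L) = (L + L**2)*(L + 12) = (L + L**2)*(12 + L) = (12 + L)*(L + L**2))
T(c) = -52
-T(C(g(-1, 4))) = -1*(-52) = 52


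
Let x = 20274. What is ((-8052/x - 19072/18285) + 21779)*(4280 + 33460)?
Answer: 3385345577060332/4119001 ≈ 8.2188e+8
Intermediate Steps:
((-8052/x - 19072/18285) + 21779)*(4280 + 33460) = ((-8052/20274 - 19072/18285) + 21779)*(4280 + 33460) = ((-8052*1/20274 - 19072*1/18285) + 21779)*37740 = ((-1342/3379 - 19072/18285) + 21779)*37740 = (-88982758/61785015 + 21779)*37740 = (1345526858927/61785015)*37740 = 3385345577060332/4119001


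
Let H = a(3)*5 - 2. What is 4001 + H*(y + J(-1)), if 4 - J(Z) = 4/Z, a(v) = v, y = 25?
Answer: 4430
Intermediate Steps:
H = 13 (H = 3*5 - 2 = 15 - 2 = 13)
J(Z) = 4 - 4/Z
4001 + H*(y + J(-1)) = 4001 + 13*(25 + (4 - 4/(-1))) = 4001 + 13*(25 + (4 - 4*(-1))) = 4001 + 13*(25 + (4 + 4)) = 4001 + 13*(25 + 8) = 4001 + 13*33 = 4001 + 429 = 4430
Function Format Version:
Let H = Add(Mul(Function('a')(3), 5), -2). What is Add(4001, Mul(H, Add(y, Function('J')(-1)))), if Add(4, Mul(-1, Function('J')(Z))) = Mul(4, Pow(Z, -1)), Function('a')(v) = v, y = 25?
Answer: 4430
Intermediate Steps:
H = 13 (H = Add(Mul(3, 5), -2) = Add(15, -2) = 13)
Function('J')(Z) = Add(4, Mul(-4, Pow(Z, -1))) (Function('J')(Z) = Add(4, Mul(-1, Mul(4, Pow(Z, -1)))) = Add(4, Mul(-4, Pow(Z, -1))))
Add(4001, Mul(H, Add(y, Function('J')(-1)))) = Add(4001, Mul(13, Add(25, Add(4, Mul(-4, Pow(-1, -1)))))) = Add(4001, Mul(13, Add(25, Add(4, Mul(-4, -1))))) = Add(4001, Mul(13, Add(25, Add(4, 4)))) = Add(4001, Mul(13, Add(25, 8))) = Add(4001, Mul(13, 33)) = Add(4001, 429) = 4430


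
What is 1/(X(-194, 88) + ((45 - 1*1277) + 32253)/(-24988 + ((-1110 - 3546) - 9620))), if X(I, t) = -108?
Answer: -39264/4271533 ≈ -0.0091920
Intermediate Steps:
1/(X(-194, 88) + ((45 - 1*1277) + 32253)/(-24988 + ((-1110 - 3546) - 9620))) = 1/(-108 + ((45 - 1*1277) + 32253)/(-24988 + ((-1110 - 3546) - 9620))) = 1/(-108 + ((45 - 1277) + 32253)/(-24988 + (-4656 - 9620))) = 1/(-108 + (-1232 + 32253)/(-24988 - 14276)) = 1/(-108 + 31021/(-39264)) = 1/(-108 + 31021*(-1/39264)) = 1/(-108 - 31021/39264) = 1/(-4271533/39264) = -39264/4271533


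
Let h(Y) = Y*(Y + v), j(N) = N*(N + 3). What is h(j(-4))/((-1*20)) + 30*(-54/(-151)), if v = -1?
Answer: 7647/755 ≈ 10.128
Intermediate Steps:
j(N) = N*(3 + N)
h(Y) = Y*(-1 + Y) (h(Y) = Y*(Y - 1) = Y*(-1 + Y))
h(j(-4))/((-1*20)) + 30*(-54/(-151)) = ((-4*(3 - 4))*(-1 - 4*(3 - 4)))/((-1*20)) + 30*(-54/(-151)) = ((-4*(-1))*(-1 - 4*(-1)))/(-20) + 30*(-54*(-1/151)) = (4*(-1 + 4))*(-1/20) + 30*(54/151) = (4*3)*(-1/20) + 1620/151 = 12*(-1/20) + 1620/151 = -⅗ + 1620/151 = 7647/755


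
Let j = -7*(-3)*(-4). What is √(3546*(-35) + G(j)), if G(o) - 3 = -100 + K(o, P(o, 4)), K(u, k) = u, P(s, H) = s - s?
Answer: I*√124291 ≈ 352.55*I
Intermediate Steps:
P(s, H) = 0
j = -84 (j = 21*(-4) = -84)
G(o) = -97 + o (G(o) = 3 + (-100 + o) = -97 + o)
√(3546*(-35) + G(j)) = √(3546*(-35) + (-97 - 84)) = √(-124110 - 181) = √(-124291) = I*√124291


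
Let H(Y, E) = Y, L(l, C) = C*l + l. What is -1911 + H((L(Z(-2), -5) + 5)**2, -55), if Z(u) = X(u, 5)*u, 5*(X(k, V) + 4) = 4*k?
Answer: -8174/25 ≈ -326.96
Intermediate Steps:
X(k, V) = -4 + 4*k/5 (X(k, V) = -4 + (4*k)/5 = -4 + 4*k/5)
Z(u) = u*(-4 + 4*u/5) (Z(u) = (-4 + 4*u/5)*u = u*(-4 + 4*u/5))
L(l, C) = l + C*l
-1911 + H((L(Z(-2), -5) + 5)**2, -55) = -1911 + (((4/5)*(-2)*(-5 - 2))*(1 - 5) + 5)**2 = -1911 + (((4/5)*(-2)*(-7))*(-4) + 5)**2 = -1911 + ((56/5)*(-4) + 5)**2 = -1911 + (-224/5 + 5)**2 = -1911 + (-199/5)**2 = -1911 + 39601/25 = -8174/25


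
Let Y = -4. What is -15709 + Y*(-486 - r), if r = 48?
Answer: -13573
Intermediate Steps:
-15709 + Y*(-486 - r) = -15709 - 4*(-486 - 1*48) = -15709 - 4*(-486 - 48) = -15709 - 4*(-534) = -15709 + 2136 = -13573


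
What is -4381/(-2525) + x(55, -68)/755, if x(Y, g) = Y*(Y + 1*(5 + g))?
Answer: 439331/381275 ≈ 1.1523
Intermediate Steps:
x(Y, g) = Y*(5 + Y + g) (x(Y, g) = Y*(Y + (5 + g)) = Y*(5 + Y + g))
-4381/(-2525) + x(55, -68)/755 = -4381/(-2525) + (55*(5 + 55 - 68))/755 = -4381*(-1/2525) + (55*(-8))*(1/755) = 4381/2525 - 440*1/755 = 4381/2525 - 88/151 = 439331/381275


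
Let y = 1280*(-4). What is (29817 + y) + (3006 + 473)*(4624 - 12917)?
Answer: -28826650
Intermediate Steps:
y = -5120
(29817 + y) + (3006 + 473)*(4624 - 12917) = (29817 - 5120) + (3006 + 473)*(4624 - 12917) = 24697 + 3479*(-8293) = 24697 - 28851347 = -28826650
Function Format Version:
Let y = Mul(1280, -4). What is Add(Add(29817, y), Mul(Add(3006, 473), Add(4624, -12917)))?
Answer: -28826650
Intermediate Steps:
y = -5120
Add(Add(29817, y), Mul(Add(3006, 473), Add(4624, -12917))) = Add(Add(29817, -5120), Mul(Add(3006, 473), Add(4624, -12917))) = Add(24697, Mul(3479, -8293)) = Add(24697, -28851347) = -28826650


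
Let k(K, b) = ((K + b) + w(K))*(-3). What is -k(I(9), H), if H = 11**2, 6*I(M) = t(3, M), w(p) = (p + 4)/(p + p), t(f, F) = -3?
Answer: 351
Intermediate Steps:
w(p) = (4 + p)/(2*p) (w(p) = (4 + p)/((2*p)) = (4 + p)*(1/(2*p)) = (4 + p)/(2*p))
I(M) = -1/2 (I(M) = (1/6)*(-3) = -1/2)
H = 121
k(K, b) = -3*K - 3*b - 3*(4 + K)/(2*K) (k(K, b) = ((K + b) + (4 + K)/(2*K))*(-3) = (K + b + (4 + K)/(2*K))*(-3) = -3*K - 3*b - 3*(4 + K)/(2*K))
-k(I(9), H) = -(-3/2 - 6/(-1/2) - 3*(-1/2) - 3*121) = -(-3/2 - 6*(-2) + 3/2 - 363) = -(-3/2 + 12 + 3/2 - 363) = -1*(-351) = 351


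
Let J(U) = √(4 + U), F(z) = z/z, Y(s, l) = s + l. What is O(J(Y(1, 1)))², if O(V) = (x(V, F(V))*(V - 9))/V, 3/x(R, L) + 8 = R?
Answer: 6543/3364 + 99*√6/1682 ≈ 2.0892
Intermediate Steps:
Y(s, l) = l + s
F(z) = 1
x(R, L) = 3/(-8 + R)
O(V) = 3*(-9 + V)/(V*(-8 + V)) (O(V) = ((3/(-8 + V))*(V - 9))/V = ((3/(-8 + V))*(-9 + V))/V = (3*(-9 + V)/(-8 + V))/V = 3*(-9 + V)/(V*(-8 + V)))
O(J(Y(1, 1)))² = (3*(-9 + √(4 + (1 + 1)))/((√(4 + (1 + 1)))*(-8 + √(4 + (1 + 1)))))² = (3*(-9 + √(4 + 2))/((√(4 + 2))*(-8 + √(4 + 2))))² = (3*(-9 + √6)/((√6)*(-8 + √6)))² = (3*(√6/6)*(-9 + √6)/(-8 + √6))² = (√6*(-9 + √6)/(2*(-8 + √6)))² = 3*(-9 + √6)²/(2*(-8 + √6)²)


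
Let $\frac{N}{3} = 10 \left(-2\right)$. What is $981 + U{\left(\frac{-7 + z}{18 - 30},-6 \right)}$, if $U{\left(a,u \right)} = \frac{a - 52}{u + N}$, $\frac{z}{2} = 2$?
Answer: $\frac{86397}{88} \approx 981.78$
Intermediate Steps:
$N = -60$ ($N = 3 \cdot 10 \left(-2\right) = 3 \left(-20\right) = -60$)
$z = 4$ ($z = 2 \cdot 2 = 4$)
$U{\left(a,u \right)} = \frac{-52 + a}{-60 + u}$ ($U{\left(a,u \right)} = \frac{a - 52}{u - 60} = \frac{-52 + a}{-60 + u}$)
$981 + U{\left(\frac{-7 + z}{18 - 30},-6 \right)} = 981 + \frac{-52 + \frac{-7 + 4}{18 - 30}}{-60 - 6} = 981 + \frac{-52 - \frac{3}{-12}}{-66} = 981 - \frac{-52 - - \frac{1}{4}}{66} = 981 - \frac{-52 + \frac{1}{4}}{66} = 981 - - \frac{69}{88} = 981 + \frac{69}{88} = \frac{86397}{88}$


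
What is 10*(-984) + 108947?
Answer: 99107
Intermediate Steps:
10*(-984) + 108947 = -9840 + 108947 = 99107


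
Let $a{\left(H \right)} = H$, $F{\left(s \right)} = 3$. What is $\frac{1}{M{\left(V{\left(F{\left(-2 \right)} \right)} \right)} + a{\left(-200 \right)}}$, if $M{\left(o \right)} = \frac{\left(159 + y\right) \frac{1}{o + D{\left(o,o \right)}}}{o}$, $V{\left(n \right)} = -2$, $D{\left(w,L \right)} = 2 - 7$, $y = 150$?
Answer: $- \frac{14}{2491} \approx -0.0056202$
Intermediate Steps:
$D{\left(w,L \right)} = -5$ ($D{\left(w,L \right)} = 2 - 7 = -5$)
$M{\left(o \right)} = \frac{309}{o \left(-5 + o\right)}$ ($M{\left(o \right)} = \frac{\left(159 + 150\right) \frac{1}{o - 5}}{o} = \frac{309 \frac{1}{-5 + o}}{o} = \frac{309}{o \left(-5 + o\right)}$)
$\frac{1}{M{\left(V{\left(F{\left(-2 \right)} \right)} \right)} + a{\left(-200 \right)}} = \frac{1}{\frac{309}{\left(-2\right) \left(-5 - 2\right)} - 200} = \frac{1}{309 \left(- \frac{1}{2}\right) \frac{1}{-7} - 200} = \frac{1}{309 \left(- \frac{1}{2}\right) \left(- \frac{1}{7}\right) - 200} = \frac{1}{\frac{309}{14} - 200} = \frac{1}{- \frac{2491}{14}} = - \frac{14}{2491}$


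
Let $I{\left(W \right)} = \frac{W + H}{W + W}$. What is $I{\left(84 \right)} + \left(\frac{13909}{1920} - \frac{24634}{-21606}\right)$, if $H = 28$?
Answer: $\frac{62578469}{6913920} \approx 9.0511$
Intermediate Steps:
$I{\left(W \right)} = \frac{28 + W}{2 W}$ ($I{\left(W \right)} = \frac{W + 28}{W + W} = \frac{28 + W}{2 W}$)
$I{\left(84 \right)} + \left(\frac{13909}{1920} - \frac{24634}{-21606}\right) = \frac{28 + 84}{2 \cdot 84} + \left(\frac{13909}{1920} - \frac{24634}{-21606}\right) = \frac{1}{2} \cdot \frac{1}{84} \cdot 112 + \left(13909 \cdot \frac{1}{1920} - - \frac{12317}{10803}\right) = \frac{2}{3} + \left(\frac{13909}{1920} + \frac{12317}{10803}\right) = \frac{2}{3} + \frac{19323063}{2304640} = \frac{62578469}{6913920}$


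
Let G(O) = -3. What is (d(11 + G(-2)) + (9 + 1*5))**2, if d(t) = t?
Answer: 484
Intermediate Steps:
(d(11 + G(-2)) + (9 + 1*5))**2 = ((11 - 3) + (9 + 1*5))**2 = (8 + (9 + 5))**2 = (8 + 14)**2 = 22**2 = 484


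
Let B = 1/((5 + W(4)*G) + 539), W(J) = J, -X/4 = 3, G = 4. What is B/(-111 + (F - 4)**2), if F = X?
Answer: 1/81200 ≈ 1.2315e-5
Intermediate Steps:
X = -12 (X = -4*3 = -12)
F = -12
B = 1/560 (B = 1/((5 + 4*4) + 539) = 1/((5 + 16) + 539) = 1/(21 + 539) = 1/560 ≈ 0.0017857)
B/(-111 + (F - 4)**2) = 1/(560*(-111 + (-12 - 4)**2)) = 1/(560*(-111 + (-16)**2)) = 1/(560*(-111 + 256)) = (1/560)/145 = (1/560)*(1/145) = 1/81200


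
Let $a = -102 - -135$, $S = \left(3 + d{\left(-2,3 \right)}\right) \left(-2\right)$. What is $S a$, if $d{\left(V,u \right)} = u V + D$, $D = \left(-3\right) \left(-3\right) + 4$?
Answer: $-660$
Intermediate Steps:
$D = 13$ ($D = 9 + 4 = 13$)
$d{\left(V,u \right)} = 13 + V u$ ($d{\left(V,u \right)} = u V + 13 = V u + 13 = 13 + V u$)
$S = -20$ ($S = \left(3 + \left(13 - 6\right)\right) \left(-2\right) = \left(3 + 7\right) \left(-2\right) = 10 \left(-2\right) = -20$)
$a = 33$ ($a = -102 + 135 = 33$)
$S a = \left(-20\right) 33 = -660$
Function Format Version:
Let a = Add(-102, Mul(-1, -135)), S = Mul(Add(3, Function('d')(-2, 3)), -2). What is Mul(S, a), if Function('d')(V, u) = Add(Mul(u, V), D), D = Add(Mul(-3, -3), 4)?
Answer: -660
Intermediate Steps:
D = 13 (D = Add(9, 4) = 13)
Function('d')(V, u) = Add(13, Mul(V, u)) (Function('d')(V, u) = Add(Mul(u, V), 13) = Add(Mul(V, u), 13) = Add(13, Mul(V, u)))
S = -20 (S = Mul(Add(3, Add(13, Mul(-2, 3))), -2) = Mul(Add(3, Add(13, -6)), -2) = Mul(Add(3, 7), -2) = Mul(10, -2) = -20)
a = 33 (a = Add(-102, 135) = 33)
Mul(S, a) = Mul(-20, 33) = -660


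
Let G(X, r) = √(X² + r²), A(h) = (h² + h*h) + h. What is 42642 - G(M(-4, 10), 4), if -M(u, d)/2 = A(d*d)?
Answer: 42642 - 4*√101002501 ≈ 2442.0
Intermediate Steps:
A(h) = h + 2*h² (A(h) = (h² + h²) + h = 2*h² + h = h + 2*h²)
M(u, d) = -2*d²*(1 + 2*d²) (M(u, d) = -2*d*d*(1 + 2*(d*d)) = -2*d²*(1 + 2*d²))
42642 - G(M(-4, 10), 4) = 42642 - √((10²*(-2 - 4*10²))² + 4²) = 42642 - √((100*(-2 - 4*100))² + 16) = 42642 - √((100*(-2 - 400))² + 16) = 42642 - √((100*(-402))² + 16) = 42642 - √((-40200)² + 16) = 42642 - √(1616040000 + 16) = 42642 - √1616040016 = 42642 - 4*√101002501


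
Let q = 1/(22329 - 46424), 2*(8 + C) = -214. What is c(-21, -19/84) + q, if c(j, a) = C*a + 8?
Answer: 68839331/2023980 ≈ 34.012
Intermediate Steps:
C = -115 (C = -8 + (½)*(-214) = -8 - 107 = -115)
c(j, a) = 8 - 115*a (c(j, a) = -115*a + 8 = 8 - 115*a)
q = -1/24095 (q = 1/(-24095) = -1/24095 ≈ -4.1502e-5)
c(-21, -19/84) + q = (8 - (-2185)/84) - 1/24095 = (8 - 115*(-19/84)) - 1/24095 = (8 + 2185/84) - 1/24095 = 2857/84 - 1/24095 = 68839331/2023980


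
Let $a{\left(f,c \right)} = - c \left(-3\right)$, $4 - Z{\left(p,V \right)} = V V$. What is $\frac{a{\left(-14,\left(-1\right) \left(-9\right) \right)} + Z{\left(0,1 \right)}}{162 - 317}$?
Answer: $- \frac{6}{31} \approx -0.19355$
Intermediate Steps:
$Z{\left(p,V \right)} = 4 - V^{2}$ ($Z{\left(p,V \right)} = 4 - V V = 4 - V^{2}$)
$a{\left(f,c \right)} = 3 c$ ($a{\left(f,c \right)} = - \left(-3\right) c = 3 c$)
$\frac{a{\left(-14,\left(-1\right) \left(-9\right) \right)} + Z{\left(0,1 \right)}}{162 - 317} = \frac{3 \left(\left(-1\right) \left(-9\right)\right) + \left(4 - 1^{2}\right)}{162 - 317} = \frac{3 \cdot 9 + \left(4 - 1\right)}{-155} = \left(27 + \left(4 - 1\right)\right) \left(- \frac{1}{155}\right) = \left(27 + 3\right) \left(- \frac{1}{155}\right) = 30 \left(- \frac{1}{155}\right) = - \frac{6}{31}$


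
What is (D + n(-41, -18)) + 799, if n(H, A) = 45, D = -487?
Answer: 357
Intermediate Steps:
(D + n(-41, -18)) + 799 = (-487 + 45) + 799 = -442 + 799 = 357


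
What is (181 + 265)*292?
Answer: 130232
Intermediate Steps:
(181 + 265)*292 = 446*292 = 130232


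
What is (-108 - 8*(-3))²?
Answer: 7056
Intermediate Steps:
(-108 - 8*(-3))² = (-108 + 24)² = (-84)² = 7056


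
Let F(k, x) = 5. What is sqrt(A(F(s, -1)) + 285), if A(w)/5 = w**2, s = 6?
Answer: sqrt(410) ≈ 20.248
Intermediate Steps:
A(w) = 5*w**2
sqrt(A(F(s, -1)) + 285) = sqrt(5*5**2 + 285) = sqrt(5*25 + 285) = sqrt(125 + 285) = sqrt(410)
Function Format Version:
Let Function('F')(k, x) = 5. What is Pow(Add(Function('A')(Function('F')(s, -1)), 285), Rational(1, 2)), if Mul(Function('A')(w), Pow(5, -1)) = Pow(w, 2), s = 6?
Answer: Pow(410, Rational(1, 2)) ≈ 20.248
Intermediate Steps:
Function('A')(w) = Mul(5, Pow(w, 2))
Pow(Add(Function('A')(Function('F')(s, -1)), 285), Rational(1, 2)) = Pow(Add(Mul(5, Pow(5, 2)), 285), Rational(1, 2)) = Pow(Add(Mul(5, 25), 285), Rational(1, 2)) = Pow(Add(125, 285), Rational(1, 2)) = Pow(410, Rational(1, 2))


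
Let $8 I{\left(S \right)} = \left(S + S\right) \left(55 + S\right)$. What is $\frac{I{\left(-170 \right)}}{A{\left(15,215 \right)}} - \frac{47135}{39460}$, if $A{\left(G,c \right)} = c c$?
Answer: $- \frac{15887637}{14592308} \approx -1.0888$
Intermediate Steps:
$A{\left(G,c \right)} = c^{2}$
$I{\left(S \right)} = \frac{S \left(55 + S\right)}{4}$ ($I{\left(S \right)} = \frac{\left(S + S\right) \left(55 + S\right)}{8} = \frac{2 S \left(55 + S\right)}{8} = \frac{S \left(55 + S\right)}{4}$)
$\frac{I{\left(-170 \right)}}{A{\left(15,215 \right)}} - \frac{47135}{39460} = \frac{\frac{1}{4} \left(-170\right) \left(55 - 170\right)}{215^{2}} - \frac{47135}{39460} = \frac{\frac{1}{4} \left(-170\right) \left(-115\right)}{46225} - \frac{9427}{7892} = \frac{9775}{2} \cdot \frac{1}{46225} - \frac{9427}{7892} = \frac{391}{3698} - \frac{9427}{7892} = - \frac{15887637}{14592308}$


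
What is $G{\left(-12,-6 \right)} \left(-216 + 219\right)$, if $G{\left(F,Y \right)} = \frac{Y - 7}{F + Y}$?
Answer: $\frac{13}{6} \approx 2.1667$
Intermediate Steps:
$G{\left(F,Y \right)} = \frac{-7 + Y}{F + Y}$
$G{\left(-12,-6 \right)} \left(-216 + 219\right) = \frac{-7 - 6}{-12 - 6} \left(-216 + 219\right) = \frac{1}{-18} \left(-13\right) 3 = \left(- \frac{1}{18}\right) \left(-13\right) 3 = \frac{13}{18} \cdot 3 = \frac{13}{6}$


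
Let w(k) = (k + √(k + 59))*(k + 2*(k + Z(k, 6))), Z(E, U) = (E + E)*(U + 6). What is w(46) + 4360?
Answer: 112276 + 2346*√105 ≈ 1.3632e+5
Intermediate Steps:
Z(E, U) = 2*E*(6 + U) (Z(E, U) = (2*E)*(6 + U) = 2*E*(6 + U))
w(k) = 51*k*(k + √(59 + k)) (w(k) = (k + √(k + 59))*(k + 2*(k + 2*k*(6 + 6))) = (k + √(59 + k))*(k + 2*(k + 2*k*12)) = (k + √(59 + k))*(k + 2*(k + 24*k)) = (k + √(59 + k))*(k + 2*(25*k)) = (k + √(59 + k))*(k + 50*k) = (k + √(59 + k))*(51*k) = 51*k*(k + √(59 + k)))
w(46) + 4360 = 51*46*(46 + √(59 + 46)) + 4360 = 51*46*(46 + √105) + 4360 = (107916 + 2346*√105) + 4360 = 112276 + 2346*√105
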